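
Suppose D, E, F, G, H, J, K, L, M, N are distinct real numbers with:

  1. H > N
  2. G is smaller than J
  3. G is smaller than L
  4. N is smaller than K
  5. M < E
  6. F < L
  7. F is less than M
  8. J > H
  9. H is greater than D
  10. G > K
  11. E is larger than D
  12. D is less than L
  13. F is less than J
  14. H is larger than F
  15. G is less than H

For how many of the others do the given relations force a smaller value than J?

The elements the relations force below J are F, D, N, K, G, H — no chain reaches any other.
That is 6.

6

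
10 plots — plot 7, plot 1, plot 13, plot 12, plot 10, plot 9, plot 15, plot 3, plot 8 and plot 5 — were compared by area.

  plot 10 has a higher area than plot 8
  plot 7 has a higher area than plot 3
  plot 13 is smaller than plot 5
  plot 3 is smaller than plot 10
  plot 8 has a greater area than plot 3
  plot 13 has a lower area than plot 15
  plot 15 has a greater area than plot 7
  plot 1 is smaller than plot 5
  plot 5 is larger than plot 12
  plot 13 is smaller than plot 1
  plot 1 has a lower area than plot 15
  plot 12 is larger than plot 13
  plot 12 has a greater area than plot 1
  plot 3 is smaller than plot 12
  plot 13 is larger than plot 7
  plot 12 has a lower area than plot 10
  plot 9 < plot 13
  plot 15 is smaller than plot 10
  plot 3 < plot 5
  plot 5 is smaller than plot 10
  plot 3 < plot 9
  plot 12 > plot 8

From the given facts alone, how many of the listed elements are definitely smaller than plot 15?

5

From plot 15 the given relations immediately reach plot 7, plot 13, plot 1.
From those, plot 3, plot 9 — 5 in total.
Nothing else is reachable below plot 15; 5 in all.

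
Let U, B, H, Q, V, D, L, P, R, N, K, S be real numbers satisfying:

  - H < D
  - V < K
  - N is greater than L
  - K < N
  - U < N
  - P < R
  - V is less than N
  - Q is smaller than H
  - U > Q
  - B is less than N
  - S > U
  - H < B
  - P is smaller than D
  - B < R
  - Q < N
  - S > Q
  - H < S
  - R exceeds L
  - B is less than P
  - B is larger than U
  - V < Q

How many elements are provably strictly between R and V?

The relations place V below R. An element lies strictly between them when it is forced above V and also forced below R.
Above V: {Q, H, U, B, S, P, K, N, D}. Below R: {Q, H, U, B, P, L}.
Intersection: {Q, H, U, B, P} — 5.

5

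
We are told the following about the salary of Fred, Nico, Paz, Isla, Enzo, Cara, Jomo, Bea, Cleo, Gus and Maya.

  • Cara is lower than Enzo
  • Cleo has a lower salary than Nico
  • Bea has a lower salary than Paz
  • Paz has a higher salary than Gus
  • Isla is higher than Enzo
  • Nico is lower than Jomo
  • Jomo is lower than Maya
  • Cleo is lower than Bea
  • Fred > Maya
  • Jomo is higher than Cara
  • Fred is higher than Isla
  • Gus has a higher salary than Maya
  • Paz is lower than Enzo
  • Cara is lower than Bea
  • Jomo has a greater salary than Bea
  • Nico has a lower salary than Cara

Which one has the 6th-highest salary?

Maya

The consecutive relations fix a unique order: Cleo < Nico < Cara < Bea < Jomo < Maya < Gus < Paz < Enzo < Isla < Fred.
Counting 6 from the largest end gives Maya.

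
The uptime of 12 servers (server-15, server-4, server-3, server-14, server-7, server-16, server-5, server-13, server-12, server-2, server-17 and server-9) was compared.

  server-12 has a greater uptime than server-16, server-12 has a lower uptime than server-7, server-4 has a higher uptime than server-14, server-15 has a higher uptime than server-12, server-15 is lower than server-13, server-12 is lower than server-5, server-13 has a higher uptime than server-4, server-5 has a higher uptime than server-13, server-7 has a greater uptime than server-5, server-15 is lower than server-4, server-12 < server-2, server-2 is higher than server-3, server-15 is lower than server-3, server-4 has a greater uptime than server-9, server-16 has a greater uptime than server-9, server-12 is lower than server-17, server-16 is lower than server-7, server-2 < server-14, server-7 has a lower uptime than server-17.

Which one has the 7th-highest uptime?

server-2

Piecing the relations together gives one ordering: server-9 < server-16 < server-12 < server-15 < server-3 < server-2 < server-14 < server-4 < server-13 < server-5 < server-7 < server-17.
The 7th largest is server-2.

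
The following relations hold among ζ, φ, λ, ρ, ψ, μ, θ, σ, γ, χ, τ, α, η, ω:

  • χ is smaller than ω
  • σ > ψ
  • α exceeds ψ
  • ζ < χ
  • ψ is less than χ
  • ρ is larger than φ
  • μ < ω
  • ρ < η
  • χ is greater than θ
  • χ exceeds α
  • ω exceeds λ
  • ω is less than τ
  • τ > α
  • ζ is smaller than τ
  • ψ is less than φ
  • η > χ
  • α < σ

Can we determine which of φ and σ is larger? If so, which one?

Following every chain through σ: below σ we get ψ, α.
φ is not reached, and no chain runs the other way from φ to σ.
So the given relations leave the order of σ and φ undetermined.

undetermined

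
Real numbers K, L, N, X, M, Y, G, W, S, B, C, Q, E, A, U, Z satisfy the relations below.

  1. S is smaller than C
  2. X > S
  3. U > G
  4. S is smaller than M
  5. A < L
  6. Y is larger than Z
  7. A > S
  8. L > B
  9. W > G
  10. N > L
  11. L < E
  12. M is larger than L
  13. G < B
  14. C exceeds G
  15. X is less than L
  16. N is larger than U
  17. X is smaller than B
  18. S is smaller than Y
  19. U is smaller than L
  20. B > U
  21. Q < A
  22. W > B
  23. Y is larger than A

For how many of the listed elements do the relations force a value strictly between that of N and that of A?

1

Chaining upward from A reaches: L, M, E, Y.
Chaining downward from N reaches: G, Q, S, U, X, B, L.
Strictly between A and N are those in both lists: L — 1 element.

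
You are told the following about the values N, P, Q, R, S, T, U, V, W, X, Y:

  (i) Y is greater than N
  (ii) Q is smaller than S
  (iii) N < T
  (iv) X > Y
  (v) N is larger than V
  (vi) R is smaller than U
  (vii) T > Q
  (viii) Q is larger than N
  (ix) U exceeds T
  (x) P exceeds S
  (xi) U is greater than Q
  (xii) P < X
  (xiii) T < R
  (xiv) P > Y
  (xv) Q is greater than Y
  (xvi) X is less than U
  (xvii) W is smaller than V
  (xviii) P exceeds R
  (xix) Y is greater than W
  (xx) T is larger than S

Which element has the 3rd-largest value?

P

Chaining the given pairs: W < V < N < Y < Q < S < T < R < P < X < U.
The 3rd largest is P.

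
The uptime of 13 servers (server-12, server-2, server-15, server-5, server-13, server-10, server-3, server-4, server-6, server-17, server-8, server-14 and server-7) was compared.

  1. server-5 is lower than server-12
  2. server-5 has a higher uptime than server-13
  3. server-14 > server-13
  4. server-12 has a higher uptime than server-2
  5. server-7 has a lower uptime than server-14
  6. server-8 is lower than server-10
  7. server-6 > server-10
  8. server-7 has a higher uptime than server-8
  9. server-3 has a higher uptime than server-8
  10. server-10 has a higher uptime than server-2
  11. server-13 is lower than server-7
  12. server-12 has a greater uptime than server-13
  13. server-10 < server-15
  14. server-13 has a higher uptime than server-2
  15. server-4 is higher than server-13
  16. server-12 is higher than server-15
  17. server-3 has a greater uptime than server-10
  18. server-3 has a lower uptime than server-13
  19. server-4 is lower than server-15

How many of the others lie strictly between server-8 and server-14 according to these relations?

Chaining upward from server-8 reaches: server-10, server-3, server-13, server-4, server-7, server-15, server-5, server-12, server-6.
Chaining downward from server-14 reaches: server-2, server-10, server-3, server-13, server-7.
Strictly between server-8 and server-14 are those in both lists: server-10, server-3, server-13, server-7 — 4 elements.

4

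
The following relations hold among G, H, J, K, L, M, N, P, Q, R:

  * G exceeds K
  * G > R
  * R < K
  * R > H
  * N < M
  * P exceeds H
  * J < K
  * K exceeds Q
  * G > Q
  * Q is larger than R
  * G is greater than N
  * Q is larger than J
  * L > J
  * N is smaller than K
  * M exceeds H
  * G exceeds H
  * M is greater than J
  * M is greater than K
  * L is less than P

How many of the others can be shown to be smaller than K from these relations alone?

The elements the relations force below K are H, J, R, N, Q — no chain reaches any other.
That is 5.

5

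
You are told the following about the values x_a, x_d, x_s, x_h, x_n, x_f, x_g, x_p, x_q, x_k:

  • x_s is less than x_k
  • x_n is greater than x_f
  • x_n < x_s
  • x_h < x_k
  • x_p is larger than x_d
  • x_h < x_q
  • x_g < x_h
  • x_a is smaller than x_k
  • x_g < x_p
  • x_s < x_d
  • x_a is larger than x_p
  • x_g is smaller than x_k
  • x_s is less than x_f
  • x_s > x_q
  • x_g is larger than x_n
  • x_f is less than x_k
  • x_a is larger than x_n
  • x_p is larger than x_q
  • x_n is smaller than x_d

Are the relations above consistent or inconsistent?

inconsistent

Chaining the given relations yields x_f < x_n < x_g < x_h < x_q < x_s, so x_f < x_s. But one relation states x_s < x_f. These cannot both hold.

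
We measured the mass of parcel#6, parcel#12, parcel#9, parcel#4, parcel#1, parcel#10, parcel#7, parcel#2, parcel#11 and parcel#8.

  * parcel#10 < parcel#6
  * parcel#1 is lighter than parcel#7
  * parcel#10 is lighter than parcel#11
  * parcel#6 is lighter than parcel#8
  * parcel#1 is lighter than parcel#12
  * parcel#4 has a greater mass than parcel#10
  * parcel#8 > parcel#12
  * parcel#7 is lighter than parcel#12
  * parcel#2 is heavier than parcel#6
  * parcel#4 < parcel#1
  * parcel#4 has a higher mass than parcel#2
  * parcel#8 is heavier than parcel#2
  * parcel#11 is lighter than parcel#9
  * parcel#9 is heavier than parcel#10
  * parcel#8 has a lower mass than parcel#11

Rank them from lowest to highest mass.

parcel#10 < parcel#6 < parcel#2 < parcel#4 < parcel#1 < parcel#7 < parcel#12 < parcel#8 < parcel#11 < parcel#9

Nothing is placed below parcel#10, so it is least; from there parcel#10 < parcel#6; parcel#6 < parcel#2; parcel#2 < parcel#4; parcel#4 < parcel#1; parcel#1 < parcel#7; parcel#7 < parcel#12; parcel#12 < parcel#8; parcel#8 < parcel#11; parcel#11 < parcel#9, each given directly.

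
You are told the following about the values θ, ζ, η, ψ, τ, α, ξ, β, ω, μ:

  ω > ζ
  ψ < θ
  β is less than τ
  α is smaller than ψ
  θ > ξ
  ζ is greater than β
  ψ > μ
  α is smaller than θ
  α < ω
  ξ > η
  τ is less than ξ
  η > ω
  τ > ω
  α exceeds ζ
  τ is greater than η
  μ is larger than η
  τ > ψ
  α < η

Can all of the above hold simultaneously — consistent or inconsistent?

The single ordering β < ζ < α < ω < η < μ < ψ < τ < ξ < θ satisfies every listed relation, so no contradiction arises.

consistent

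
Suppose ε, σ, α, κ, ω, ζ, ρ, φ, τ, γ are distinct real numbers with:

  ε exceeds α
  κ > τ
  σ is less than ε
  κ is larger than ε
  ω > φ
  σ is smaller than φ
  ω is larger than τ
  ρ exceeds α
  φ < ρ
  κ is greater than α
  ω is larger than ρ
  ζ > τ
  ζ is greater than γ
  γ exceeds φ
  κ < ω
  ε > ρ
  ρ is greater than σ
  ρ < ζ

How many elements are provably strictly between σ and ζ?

3

The relations place σ below ζ. An element lies strictly between them when it is forced above σ and also forced below ζ.
Above σ: {φ, ρ, γ, ε, κ, ω}. Below ζ: {τ, α, φ, ρ, γ}.
Intersection: {φ, ρ, γ} — 3.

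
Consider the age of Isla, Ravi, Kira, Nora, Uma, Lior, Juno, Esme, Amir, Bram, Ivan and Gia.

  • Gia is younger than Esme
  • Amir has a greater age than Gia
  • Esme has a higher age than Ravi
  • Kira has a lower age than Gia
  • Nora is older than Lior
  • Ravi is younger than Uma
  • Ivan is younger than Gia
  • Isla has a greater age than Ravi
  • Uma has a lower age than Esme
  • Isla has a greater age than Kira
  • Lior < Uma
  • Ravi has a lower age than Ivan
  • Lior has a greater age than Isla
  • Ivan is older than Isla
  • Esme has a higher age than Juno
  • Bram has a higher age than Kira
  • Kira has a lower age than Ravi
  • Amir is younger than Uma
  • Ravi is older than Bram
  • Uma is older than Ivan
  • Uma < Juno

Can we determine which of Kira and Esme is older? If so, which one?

The relevant relations are Kira < Bram; Bram < Ravi; Ravi < Isla; Isla < Ivan; Ivan < Gia; Gia < Amir; Amir < Uma; Uma < Juno; Juno < Esme.
Chaining these gives Kira < Bram < Ravi < Isla < Ivan < Gia < Amir < Uma < Juno < Esme.
So Esme is older.

Esme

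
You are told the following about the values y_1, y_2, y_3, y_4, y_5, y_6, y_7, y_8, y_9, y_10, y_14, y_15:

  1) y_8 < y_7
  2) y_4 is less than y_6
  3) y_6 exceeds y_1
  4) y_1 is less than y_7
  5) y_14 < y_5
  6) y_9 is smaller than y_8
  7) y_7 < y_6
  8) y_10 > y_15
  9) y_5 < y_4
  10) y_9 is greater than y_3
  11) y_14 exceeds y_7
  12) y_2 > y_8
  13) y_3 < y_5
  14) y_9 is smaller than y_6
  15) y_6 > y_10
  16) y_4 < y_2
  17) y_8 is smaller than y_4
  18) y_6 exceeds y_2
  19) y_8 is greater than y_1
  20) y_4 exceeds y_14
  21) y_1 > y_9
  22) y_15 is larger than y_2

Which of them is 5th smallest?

y_7

Chaining the given pairs: y_3 < y_9 < y_1 < y_8 < y_7 < y_14 < y_5 < y_4 < y_2 < y_15 < y_10 < y_6.
Counting 5 from the smallest end gives y_7.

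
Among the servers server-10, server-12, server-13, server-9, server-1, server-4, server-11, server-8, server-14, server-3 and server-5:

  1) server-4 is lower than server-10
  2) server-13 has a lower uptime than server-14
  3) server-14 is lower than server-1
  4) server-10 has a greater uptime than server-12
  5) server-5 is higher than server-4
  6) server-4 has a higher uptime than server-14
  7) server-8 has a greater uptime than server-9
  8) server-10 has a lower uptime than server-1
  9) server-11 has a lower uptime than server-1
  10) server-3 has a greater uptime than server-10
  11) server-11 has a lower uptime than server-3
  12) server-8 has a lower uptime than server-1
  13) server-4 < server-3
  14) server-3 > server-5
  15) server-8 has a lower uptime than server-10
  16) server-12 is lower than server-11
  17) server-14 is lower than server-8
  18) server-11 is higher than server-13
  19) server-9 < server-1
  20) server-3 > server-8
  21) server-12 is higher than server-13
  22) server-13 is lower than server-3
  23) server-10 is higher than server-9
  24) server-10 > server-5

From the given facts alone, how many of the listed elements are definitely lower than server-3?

The elements the relations force below server-3 are server-13, server-9, server-14, server-12, server-11, server-4, server-8, server-5, server-10 — no chain reaches any other.
That is 9.

9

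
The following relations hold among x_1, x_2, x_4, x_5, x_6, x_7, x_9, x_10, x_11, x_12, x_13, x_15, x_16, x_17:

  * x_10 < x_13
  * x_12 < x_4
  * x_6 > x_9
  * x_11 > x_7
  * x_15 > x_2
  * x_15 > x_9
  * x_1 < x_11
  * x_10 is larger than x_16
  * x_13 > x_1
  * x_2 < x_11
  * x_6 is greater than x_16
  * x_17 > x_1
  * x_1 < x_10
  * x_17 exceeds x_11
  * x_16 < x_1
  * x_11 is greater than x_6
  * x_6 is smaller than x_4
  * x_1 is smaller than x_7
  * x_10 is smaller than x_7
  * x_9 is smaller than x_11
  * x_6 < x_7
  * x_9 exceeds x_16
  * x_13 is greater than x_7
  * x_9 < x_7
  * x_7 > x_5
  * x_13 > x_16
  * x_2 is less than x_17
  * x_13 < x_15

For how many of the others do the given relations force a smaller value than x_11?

The elements the relations force below x_11 are x_16, x_9, x_1, x_10, x_6, x_5, x_7, x_2 — no chain reaches any other.
That is 8.

8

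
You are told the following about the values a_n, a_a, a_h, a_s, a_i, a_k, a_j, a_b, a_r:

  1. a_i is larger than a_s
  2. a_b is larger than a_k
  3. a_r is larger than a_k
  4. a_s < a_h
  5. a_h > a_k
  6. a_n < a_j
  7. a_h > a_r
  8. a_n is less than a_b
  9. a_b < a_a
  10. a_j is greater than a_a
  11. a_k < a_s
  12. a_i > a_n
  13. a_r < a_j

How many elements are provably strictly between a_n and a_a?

1

The relations place a_n below a_a. An element lies strictly between them when it is forced above a_n and also forced below a_a.
Above a_n: {a_b, a_i, a_j}. Below a_a: {a_k, a_b}.
Intersection: {a_b} — 1.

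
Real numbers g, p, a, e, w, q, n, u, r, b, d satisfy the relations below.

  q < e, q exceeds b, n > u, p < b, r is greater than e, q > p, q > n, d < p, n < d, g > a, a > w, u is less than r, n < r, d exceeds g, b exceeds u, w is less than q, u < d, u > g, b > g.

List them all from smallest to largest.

The consecutive links are each given: w < a; a < g; g < u; u < n; n < d; d < p; p < b; b < q; q < e; e < r.

w < a < g < u < n < d < p < b < q < e < r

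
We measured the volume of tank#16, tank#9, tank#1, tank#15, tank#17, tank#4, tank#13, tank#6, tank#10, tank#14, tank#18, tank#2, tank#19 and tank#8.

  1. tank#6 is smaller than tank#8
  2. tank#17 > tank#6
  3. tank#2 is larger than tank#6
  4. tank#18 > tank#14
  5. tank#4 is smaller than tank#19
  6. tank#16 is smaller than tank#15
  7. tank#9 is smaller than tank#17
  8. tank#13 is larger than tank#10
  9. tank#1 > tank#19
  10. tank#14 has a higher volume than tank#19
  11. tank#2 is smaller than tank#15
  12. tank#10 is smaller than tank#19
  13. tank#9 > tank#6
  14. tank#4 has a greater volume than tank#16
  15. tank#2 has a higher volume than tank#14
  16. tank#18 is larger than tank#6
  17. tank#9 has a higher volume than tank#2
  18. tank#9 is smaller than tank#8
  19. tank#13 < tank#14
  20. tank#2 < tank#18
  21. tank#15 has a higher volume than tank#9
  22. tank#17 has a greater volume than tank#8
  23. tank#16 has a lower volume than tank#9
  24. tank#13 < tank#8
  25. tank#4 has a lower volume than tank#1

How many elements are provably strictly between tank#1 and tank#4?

Chaining upward from tank#4 reaches: tank#19, tank#14, tank#2, tank#9, tank#8, tank#15, tank#17, tank#18.
Chaining downward from tank#1 reaches: tank#10, tank#16, tank#19.
Strictly between tank#4 and tank#1 are those in both lists: tank#19 — 1 element.

1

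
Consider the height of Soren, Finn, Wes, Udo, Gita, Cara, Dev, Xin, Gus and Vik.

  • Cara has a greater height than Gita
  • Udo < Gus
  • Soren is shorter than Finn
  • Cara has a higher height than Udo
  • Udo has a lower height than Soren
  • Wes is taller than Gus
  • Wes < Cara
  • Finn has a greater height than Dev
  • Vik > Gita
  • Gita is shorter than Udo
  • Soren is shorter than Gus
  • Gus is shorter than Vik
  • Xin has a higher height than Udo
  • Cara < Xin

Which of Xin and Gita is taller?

Link the given pairs in sequence: Gita < Udo; Udo < Soren; Soren < Gus; Gus < Wes; Wes < Cara; Cara < Xin.
Chaining these gives Gita < Udo < Soren < Gus < Wes < Cara < Xin.
So Gita < Xin; Xin is the taller of the two.

Xin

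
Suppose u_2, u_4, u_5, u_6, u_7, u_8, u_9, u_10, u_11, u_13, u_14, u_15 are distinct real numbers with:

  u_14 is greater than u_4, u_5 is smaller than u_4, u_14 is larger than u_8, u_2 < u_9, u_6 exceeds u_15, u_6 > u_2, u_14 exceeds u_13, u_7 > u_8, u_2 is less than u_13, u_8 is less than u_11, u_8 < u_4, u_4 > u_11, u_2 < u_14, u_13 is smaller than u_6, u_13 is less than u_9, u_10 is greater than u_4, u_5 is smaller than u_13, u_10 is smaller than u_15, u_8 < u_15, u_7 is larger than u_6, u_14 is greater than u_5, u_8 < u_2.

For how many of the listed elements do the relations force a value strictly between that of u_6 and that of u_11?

Chaining upward from u_11 reaches: u_4, u_10, u_15, u_14, u_7.
Chaining downward from u_6 reaches: u_5, u_8, u_2, u_4, u_13, u_10, u_15.
Strictly between u_11 and u_6 are those in both lists: u_4, u_10, u_15 — 3 elements.

3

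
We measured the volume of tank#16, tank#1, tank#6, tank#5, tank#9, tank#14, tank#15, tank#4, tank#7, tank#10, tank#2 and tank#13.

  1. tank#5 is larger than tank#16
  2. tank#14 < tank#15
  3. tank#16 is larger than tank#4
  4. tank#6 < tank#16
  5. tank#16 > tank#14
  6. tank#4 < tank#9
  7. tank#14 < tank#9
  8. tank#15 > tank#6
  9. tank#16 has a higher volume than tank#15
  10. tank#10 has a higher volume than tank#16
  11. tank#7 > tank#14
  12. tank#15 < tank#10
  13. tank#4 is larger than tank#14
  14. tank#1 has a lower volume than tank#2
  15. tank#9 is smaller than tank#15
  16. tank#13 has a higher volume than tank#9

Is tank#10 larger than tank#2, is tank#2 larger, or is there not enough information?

undetermined

Following every chain through tank#2: below tank#2 we get tank#1.
tank#10 is not reached, and no chain runs the other way from tank#10 to tank#2.
So the given relations leave the order of tank#2 and tank#10 undetermined.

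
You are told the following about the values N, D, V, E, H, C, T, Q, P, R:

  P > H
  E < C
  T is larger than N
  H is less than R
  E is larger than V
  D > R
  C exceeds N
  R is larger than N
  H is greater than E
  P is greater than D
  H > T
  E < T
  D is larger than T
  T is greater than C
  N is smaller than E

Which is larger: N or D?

D

The relevant relations are N < E; E < C; C < T; T < H; H < R; R < D.
Together: N < E < C < T < H < R < D.
So N < D; D is the larger of the two.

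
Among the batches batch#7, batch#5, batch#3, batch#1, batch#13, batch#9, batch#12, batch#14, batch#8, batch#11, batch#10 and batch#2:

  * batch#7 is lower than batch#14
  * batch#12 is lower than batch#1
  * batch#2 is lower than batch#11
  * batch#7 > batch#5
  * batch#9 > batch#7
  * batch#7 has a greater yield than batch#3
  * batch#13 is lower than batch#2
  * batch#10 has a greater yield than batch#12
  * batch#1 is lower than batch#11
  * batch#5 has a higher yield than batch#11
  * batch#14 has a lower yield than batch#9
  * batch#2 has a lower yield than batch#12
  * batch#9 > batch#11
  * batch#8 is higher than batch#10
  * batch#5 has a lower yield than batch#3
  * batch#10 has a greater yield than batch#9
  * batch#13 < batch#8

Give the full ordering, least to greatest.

batch#13 < batch#2 < batch#12 < batch#1 < batch#11 < batch#5 < batch#3 < batch#7 < batch#14 < batch#9 < batch#10 < batch#8

The consecutive links are each given: batch#13 < batch#2; batch#2 < batch#12; batch#12 < batch#1; batch#1 < batch#11; batch#11 < batch#5; batch#5 < batch#3; batch#3 < batch#7; batch#7 < batch#14; batch#14 < batch#9; batch#9 < batch#10; batch#10 < batch#8.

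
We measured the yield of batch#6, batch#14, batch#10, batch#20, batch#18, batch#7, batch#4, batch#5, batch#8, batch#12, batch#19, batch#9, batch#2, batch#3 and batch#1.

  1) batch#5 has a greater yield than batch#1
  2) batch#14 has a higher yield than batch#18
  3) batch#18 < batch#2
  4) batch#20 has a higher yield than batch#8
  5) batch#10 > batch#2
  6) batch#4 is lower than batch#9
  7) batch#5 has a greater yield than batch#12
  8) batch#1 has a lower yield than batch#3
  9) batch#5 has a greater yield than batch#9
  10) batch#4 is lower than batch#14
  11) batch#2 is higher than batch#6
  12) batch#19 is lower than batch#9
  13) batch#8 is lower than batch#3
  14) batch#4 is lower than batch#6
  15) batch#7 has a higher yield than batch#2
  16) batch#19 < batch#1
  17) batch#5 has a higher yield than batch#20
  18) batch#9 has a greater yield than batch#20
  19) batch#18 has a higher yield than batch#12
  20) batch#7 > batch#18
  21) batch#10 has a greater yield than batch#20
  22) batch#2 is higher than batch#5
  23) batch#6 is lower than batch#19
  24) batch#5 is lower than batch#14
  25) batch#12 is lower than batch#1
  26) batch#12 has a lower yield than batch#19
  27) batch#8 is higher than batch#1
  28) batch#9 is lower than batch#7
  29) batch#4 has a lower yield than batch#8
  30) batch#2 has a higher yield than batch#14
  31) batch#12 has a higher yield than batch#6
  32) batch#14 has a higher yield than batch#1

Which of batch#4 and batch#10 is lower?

batch#4 < batch#6 < batch#12 < batch#19 < batch#1 < batch#8 < batch#20 < batch#9 < batch#5 < batch#14 < batch#2 < batch#10, by transitivity through batch#6, batch#12, batch#19, batch#1, batch#8, batch#20, batch#9, batch#5, batch#14, batch#2.
So batch#4 < batch#10; batch#4 is the lower of the two.

batch#4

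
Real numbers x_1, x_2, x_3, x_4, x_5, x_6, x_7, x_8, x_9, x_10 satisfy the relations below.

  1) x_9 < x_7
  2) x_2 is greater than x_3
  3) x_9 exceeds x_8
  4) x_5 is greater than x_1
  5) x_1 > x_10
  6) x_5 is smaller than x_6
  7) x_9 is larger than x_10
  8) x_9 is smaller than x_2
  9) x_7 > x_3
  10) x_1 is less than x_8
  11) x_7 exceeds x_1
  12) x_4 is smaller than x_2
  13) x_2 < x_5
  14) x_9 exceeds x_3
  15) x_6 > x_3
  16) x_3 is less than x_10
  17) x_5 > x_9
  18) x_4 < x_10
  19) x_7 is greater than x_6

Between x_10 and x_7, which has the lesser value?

x_10 < x_1 and x_1 < x_8 give x_10 < x_8.
With x_8 < x_9: x_10 < x_1 < x_8 < x_9.
Then x_9 < x_2 extends the chain to x_2.
Then x_2 < x_5 extends the chain to x_5.
With x_5 < x_6: x_10 < x_1 < x_8 < x_9 < x_2 < x_5 < x_6.
Then x_6 < x_7 extends the chain to x_7.
So x_10 < x_7; x_10 is the smaller of the two.

x_10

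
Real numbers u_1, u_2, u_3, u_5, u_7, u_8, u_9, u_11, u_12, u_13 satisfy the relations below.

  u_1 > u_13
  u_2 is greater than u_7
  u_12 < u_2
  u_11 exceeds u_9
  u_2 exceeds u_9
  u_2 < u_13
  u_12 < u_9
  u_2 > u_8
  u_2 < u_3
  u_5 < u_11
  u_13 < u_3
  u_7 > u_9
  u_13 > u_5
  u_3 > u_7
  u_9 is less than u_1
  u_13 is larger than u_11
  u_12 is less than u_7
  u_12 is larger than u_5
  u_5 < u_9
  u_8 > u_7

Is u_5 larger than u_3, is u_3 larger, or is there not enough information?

u_3

Chaining the given relations: u_5 < u_12 < u_9 < u_7 < u_8 < u_2 < u_13 < u_3.
So u_3 is larger.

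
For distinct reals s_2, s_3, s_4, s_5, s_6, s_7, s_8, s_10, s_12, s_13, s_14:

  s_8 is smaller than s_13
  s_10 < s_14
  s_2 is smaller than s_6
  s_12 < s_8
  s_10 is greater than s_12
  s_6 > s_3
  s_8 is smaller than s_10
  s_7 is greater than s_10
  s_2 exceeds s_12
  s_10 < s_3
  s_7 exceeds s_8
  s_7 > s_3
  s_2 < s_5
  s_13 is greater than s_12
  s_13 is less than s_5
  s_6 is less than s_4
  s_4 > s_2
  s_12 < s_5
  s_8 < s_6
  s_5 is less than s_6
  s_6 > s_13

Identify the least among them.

s_12

Chaining upward from s_12: directly above it, s_8, s_10, s_2, s_13, s_5; then s_14, s_3, s_6, s_7, s_4.
That covers every other element, and nothing is given below s_12, so s_12 is the least.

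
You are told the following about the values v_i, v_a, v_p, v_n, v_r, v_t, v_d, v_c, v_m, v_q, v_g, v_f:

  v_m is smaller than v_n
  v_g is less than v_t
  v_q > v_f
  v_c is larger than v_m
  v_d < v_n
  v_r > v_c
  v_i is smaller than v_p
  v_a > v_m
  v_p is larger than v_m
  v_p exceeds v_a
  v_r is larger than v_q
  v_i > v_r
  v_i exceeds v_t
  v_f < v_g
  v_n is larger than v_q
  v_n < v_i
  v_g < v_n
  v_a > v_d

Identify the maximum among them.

v_d is not greatest since v_d < v_a; v_m is not greatest since v_m < v_c; v_c is not greatest since v_c < v_r; v_a is not greatest since v_a < v_p; v_f is not greatest since v_f < v_q; v_g is not greatest since v_g < v_t; v_t is not greatest since v_t < v_i; v_q is not greatest since v_q < v_n; v_r is not greatest since v_r < v_i; v_n is not greatest since v_n < v_i; v_i is not greatest since v_i < v_p.
Only v_p has nothing above it, so v_p is the maximum.

v_p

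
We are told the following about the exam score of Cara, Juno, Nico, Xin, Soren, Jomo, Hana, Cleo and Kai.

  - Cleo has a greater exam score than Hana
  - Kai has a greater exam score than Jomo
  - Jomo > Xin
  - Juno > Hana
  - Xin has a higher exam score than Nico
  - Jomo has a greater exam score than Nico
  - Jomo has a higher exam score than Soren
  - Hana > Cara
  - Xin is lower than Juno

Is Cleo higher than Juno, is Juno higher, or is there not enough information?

undetermined

Following every chain through Cleo: below Cleo we get Cara, Hana.
Juno is not reached, and no chain runs the other way from Juno to Cleo.
So the given relations leave the order of Cleo and Juno undetermined.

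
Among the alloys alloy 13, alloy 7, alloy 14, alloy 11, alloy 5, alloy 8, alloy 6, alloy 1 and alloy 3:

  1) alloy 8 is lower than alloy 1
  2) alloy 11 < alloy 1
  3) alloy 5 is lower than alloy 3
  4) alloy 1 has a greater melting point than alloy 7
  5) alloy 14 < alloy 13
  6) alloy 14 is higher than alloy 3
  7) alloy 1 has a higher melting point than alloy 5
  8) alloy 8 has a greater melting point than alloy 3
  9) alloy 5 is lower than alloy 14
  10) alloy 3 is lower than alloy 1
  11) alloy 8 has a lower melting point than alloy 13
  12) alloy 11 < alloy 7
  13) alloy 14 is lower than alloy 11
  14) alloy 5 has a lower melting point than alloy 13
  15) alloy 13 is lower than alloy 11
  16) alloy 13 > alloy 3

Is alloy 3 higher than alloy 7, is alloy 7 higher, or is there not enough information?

Following the relations from alloy 3: alloy 3 < alloy 8 < alloy 13 < alloy 11 < alloy 7.
So alloy 7 is higher.

alloy 7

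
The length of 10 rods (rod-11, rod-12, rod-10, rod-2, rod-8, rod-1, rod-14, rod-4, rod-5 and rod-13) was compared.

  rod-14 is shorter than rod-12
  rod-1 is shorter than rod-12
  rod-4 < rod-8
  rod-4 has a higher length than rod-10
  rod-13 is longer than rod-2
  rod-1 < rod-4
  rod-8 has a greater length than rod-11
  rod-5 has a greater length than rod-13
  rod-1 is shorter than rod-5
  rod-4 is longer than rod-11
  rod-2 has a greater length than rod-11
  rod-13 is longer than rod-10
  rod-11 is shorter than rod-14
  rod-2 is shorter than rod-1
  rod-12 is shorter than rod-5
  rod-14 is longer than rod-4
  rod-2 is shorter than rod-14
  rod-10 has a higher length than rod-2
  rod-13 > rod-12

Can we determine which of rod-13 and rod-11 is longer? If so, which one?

Following the relations from rod-11: rod-11 < rod-2 < rod-10 < rod-4 < rod-14 < rod-12 < rod-13.
So rod-13 is longer.

rod-13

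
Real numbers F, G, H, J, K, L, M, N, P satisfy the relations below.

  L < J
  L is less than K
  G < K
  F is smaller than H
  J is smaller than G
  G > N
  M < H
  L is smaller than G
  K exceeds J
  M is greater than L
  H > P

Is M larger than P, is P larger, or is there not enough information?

Following every chain through P: above P we get H.
M is not reached, and no chain runs the other way from M to P.
So the given relations leave the order of P and M undetermined.

undetermined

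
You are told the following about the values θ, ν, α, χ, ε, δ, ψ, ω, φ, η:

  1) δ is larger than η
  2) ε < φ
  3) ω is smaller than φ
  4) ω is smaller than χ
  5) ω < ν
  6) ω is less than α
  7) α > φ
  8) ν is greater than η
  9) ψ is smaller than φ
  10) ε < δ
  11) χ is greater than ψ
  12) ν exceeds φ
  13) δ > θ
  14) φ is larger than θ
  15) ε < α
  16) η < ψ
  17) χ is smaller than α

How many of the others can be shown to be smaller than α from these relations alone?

7

From α the given relations immediately reach ε, ω, φ, χ.
From those, θ, ψ — 6 in total.
From those, η — 7 in total.
No other element is forced below α by the given relations, so the count is 7.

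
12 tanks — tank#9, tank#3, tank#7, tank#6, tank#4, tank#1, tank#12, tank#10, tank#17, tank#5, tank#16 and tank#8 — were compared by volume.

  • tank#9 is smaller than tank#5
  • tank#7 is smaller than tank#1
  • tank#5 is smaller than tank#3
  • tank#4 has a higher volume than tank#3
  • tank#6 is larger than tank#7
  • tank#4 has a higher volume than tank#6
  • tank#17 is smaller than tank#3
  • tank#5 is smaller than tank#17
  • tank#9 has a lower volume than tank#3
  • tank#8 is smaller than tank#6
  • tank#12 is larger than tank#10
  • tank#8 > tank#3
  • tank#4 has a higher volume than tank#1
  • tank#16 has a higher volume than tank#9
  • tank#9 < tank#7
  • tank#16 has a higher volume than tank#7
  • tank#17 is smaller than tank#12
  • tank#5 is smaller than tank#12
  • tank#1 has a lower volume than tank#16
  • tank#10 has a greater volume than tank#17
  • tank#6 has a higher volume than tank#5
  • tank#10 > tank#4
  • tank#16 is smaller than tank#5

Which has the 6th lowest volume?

The consecutive relations fix a unique order: tank#9 < tank#7 < tank#1 < tank#16 < tank#5 < tank#17 < tank#3 < tank#8 < tank#6 < tank#4 < tank#10 < tank#12.
The 6th smallest is tank#17.

tank#17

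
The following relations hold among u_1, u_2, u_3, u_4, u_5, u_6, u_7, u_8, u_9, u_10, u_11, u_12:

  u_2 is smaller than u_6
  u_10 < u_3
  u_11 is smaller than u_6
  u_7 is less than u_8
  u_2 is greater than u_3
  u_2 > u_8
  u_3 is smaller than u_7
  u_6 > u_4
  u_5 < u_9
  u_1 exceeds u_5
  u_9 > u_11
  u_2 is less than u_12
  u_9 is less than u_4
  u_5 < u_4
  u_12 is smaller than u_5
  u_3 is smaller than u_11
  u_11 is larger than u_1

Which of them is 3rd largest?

u_9

Chaining the given pairs: u_10 < u_3 < u_7 < u_8 < u_2 < u_12 < u_5 < u_1 < u_11 < u_9 < u_4 < u_6.
The 3rd largest is u_9.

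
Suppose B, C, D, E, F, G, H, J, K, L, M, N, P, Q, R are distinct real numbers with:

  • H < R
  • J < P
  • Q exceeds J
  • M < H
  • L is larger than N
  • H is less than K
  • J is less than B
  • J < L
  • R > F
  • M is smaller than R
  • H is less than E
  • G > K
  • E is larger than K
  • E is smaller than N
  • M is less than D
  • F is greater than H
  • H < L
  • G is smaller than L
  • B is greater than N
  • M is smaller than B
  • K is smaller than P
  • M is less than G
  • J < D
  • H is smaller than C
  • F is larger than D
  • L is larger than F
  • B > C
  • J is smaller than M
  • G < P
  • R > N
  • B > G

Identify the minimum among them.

J

Chaining upward from J: directly above it, M, Q, D, P, L, B; then H, G, F, R; then K, E, C; then N.
That covers every other element, and nothing is given below J, so J is the minimum.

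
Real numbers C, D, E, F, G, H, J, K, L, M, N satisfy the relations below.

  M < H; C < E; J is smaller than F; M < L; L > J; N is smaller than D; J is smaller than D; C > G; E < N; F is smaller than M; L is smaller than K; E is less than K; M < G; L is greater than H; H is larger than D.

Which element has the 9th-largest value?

Chaining the given pairs: J < F < M < G < C < E < N < D < H < L < K.
The 9th largest is M.

M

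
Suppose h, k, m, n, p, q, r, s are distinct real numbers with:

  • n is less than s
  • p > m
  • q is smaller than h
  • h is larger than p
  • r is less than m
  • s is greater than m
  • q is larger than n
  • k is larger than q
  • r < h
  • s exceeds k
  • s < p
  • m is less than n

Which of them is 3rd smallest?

n

The consecutive relations fix a unique order: r < m < n < q < k < s < p < h.
Counting 3 from the smallest end gives n.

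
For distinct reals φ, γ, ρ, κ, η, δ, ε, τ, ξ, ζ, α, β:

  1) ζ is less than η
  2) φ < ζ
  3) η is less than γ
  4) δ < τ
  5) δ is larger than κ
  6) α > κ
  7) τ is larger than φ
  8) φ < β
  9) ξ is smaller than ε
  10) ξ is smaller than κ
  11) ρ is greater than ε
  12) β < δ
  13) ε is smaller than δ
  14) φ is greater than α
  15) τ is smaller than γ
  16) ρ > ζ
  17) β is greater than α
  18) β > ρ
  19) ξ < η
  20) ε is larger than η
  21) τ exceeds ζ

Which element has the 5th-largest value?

The consecutive relations fix a unique order: ξ < κ < α < φ < ζ < η < ε < ρ < β < δ < τ < γ.
The 5th largest is ρ.

ρ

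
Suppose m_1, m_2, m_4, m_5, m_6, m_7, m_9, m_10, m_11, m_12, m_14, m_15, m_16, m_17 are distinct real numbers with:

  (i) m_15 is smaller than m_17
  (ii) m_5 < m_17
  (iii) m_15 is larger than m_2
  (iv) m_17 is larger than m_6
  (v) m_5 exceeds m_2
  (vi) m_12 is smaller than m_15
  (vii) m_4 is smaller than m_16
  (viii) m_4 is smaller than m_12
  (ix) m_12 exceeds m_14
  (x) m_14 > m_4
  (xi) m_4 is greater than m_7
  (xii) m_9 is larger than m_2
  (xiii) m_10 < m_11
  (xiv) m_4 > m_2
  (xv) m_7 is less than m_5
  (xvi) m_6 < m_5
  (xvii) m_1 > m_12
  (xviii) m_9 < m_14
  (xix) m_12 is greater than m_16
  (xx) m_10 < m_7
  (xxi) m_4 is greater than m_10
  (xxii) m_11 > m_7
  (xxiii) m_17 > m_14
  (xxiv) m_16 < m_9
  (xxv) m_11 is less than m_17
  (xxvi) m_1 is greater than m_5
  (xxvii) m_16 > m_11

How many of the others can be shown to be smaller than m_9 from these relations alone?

Directly below m_9: m_2, m_16.
One step further: m_11, m_4 (4 so far).
One step further: m_10, m_7 (6 so far).
Nothing else is reachable below m_9; 6 in all.

6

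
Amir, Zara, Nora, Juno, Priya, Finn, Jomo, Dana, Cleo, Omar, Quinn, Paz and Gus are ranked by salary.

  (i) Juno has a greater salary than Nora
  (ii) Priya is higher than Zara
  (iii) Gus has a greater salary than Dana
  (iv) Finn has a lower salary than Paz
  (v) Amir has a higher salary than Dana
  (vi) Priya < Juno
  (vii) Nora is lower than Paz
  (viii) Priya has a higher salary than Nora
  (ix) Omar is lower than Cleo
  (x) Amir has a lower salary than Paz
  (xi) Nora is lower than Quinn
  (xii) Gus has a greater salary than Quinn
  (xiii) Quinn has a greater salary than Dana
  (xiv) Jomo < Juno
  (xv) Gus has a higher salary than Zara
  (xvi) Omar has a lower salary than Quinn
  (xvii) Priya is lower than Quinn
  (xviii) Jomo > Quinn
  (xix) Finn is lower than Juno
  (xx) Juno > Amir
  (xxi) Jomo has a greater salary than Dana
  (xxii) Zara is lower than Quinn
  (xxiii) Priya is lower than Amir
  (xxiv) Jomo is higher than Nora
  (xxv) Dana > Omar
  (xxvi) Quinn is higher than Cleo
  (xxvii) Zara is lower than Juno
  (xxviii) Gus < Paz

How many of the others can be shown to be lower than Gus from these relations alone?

The elements the relations force below Gus are Nora, Omar, Zara, Priya, Cleo, Dana, Quinn — no chain reaches any other.
That is 7.

7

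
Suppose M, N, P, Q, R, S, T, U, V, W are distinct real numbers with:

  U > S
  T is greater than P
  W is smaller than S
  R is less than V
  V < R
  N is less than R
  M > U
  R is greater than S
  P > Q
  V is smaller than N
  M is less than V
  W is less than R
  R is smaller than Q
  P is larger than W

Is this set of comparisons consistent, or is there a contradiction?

inconsistent

We have R < V stated directly, yet also V < N < R by chaining the others — so V < R. Contradiction.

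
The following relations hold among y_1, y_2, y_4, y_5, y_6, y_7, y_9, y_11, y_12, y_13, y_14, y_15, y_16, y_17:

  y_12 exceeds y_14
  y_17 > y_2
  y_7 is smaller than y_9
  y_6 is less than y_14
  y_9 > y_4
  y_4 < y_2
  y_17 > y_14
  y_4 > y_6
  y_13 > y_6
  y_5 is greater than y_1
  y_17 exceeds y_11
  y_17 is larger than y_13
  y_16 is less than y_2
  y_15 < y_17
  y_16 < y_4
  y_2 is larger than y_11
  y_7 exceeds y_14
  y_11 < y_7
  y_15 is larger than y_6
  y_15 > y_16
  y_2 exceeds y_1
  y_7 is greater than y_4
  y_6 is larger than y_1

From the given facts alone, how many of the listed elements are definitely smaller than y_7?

6

Directly below y_7: y_4, y_11, y_14.
One step further: y_16, y_6 (5 so far).
One step further: y_1 (6 so far).
Nothing else is reachable below y_7; 6 in all.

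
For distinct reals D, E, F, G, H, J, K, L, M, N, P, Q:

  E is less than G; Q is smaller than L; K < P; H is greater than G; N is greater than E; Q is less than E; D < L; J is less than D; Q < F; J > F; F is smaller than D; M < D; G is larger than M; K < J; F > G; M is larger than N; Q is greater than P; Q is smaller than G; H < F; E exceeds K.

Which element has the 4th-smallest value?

Piecing the relations together gives one ordering: K < P < Q < E < N < M < G < H < F < J < D < L.
Counting 4 from the smallest end gives E.

E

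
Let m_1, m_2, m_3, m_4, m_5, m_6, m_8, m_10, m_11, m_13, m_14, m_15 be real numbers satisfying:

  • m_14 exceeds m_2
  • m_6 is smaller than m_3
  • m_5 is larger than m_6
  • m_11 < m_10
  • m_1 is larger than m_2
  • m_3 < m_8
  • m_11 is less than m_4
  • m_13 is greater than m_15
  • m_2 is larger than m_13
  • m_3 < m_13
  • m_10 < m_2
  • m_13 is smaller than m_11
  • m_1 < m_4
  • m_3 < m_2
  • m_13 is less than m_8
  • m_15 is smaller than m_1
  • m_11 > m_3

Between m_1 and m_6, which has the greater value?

m_6 < m_3 and m_3 < m_13 give m_6 < m_13.
Then m_13 < m_11 extends the chain to m_11.
Then m_11 < m_10 extends the chain to m_10.
With m_10 < m_2: m_6 < m_3 < m_13 < m_11 < m_10 < m_2.
With m_2 < m_1: m_6 < m_3 < m_13 < m_11 < m_10 < m_2 < m_1.
So m_6 < m_1; m_1 is the larger of the two.

m_1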